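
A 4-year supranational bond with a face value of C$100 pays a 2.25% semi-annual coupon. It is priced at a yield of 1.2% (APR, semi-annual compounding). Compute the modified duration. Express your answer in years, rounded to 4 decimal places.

3.8284 years

Periodic yield y = 0.006. First find Macaulay duration:
  t   CF        PV=CF/(1+0.006)^t    t·PV
  1        1.125         1.1183         1.1183
  2        1.125         1.1116         2.2232
  3        1.125         1.1050         3.3150
  4        1.125         1.0984         4.3936
  5        1.125         1.0918         5.4592
  6        1.125         1.0853         6.5120
  7        1.125         1.0789         7.5520
  8      101.125        96.3995       771.1958
  Σ                    104.0888       801.7693
P = 104.0888; Macaulay duration = 801.7693 / 104.0888 = 7.70274 half-year periods = 3.85137 years.
Modified duration = D_Mac / (1 + y) = 3.85137 / 1.006 = 3.82840 years.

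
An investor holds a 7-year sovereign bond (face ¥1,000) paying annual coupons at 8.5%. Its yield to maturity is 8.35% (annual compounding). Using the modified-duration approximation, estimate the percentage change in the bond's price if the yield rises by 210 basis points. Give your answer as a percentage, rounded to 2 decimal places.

Periodic yield y = 0.0835. Modified duration first:
  t   CF        PV=CF/(1+0.0835)^t    t·PV
  1        85.00        78.4495        78.4495
  2        85.00        72.4038       144.8075
  3        85.00        66.8240       200.4719
  4        85.00        61.6742       246.6967
  5        85.00        56.9212       284.6062
  6        85.00        52.5346       315.2076
  7     1,085.00       618.9098     4,332.3683
  Σ                  1,007.7169     5,602.6076
P = 1,007.7169; D_Mac = 5.55970 yrs; D_mod = 5.55970/(1+0.0835) = 5.13124 yrs.
ΔP/P ≈ -D_mod · Δy = -5.13124 × (+0.021) = -0.107756 = -10.7756%.

-10.78%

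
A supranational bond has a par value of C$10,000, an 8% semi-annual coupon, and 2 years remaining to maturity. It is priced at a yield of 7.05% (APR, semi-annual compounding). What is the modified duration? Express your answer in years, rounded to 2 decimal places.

Periodic yield y = 0.03525. First find Macaulay duration:
  t   CF        PV=CF/(1+0.03525)^t    t·PV
  1       400.00       386.3801       386.3801
  2       400.00       373.2240       746.4479
  3       400.00       360.5158     1,081.5473
  4    10,400.00     9,054.2479    36,216.9917
  Σ                 10,174.3678    38,431.3671
P = 10,174.3678; Macaulay duration = 38,431.3671 / 10,174.3678 = 3.77727 half-year periods = 1.88864 years.
Modified duration = D_Mac / (1 + y) = 1.88864 / 1.03525 = 1.82433 years.

1.82 years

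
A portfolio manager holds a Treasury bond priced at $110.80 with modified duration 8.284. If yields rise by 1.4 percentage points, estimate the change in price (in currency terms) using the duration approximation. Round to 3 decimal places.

Duration approximation: ΔP/P ≈ -D_mod · Δy = -8.284 × (+0.014) = -0.115976.
ΔP ≈ 110.80 × (-0.115976) = -12.8501408.

-$12.850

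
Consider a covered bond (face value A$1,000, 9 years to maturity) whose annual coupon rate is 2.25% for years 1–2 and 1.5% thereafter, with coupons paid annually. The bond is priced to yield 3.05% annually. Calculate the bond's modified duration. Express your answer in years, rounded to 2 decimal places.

8.09 years

Periodic yield y = 0.0305. First find Macaulay duration:
  t   CF        PV=CF/(1+0.0305)^t    t·PV
  1        22.50        21.8341        21.8341
  2        22.50        21.1878        42.3757
  3        15.00        13.7072        41.1215
  4        15.00        13.3015        53.2058
  5        15.00        12.9078        64.5389
  6        15.00        12.5257        75.1544
  7        15.00        12.1550        85.0851
  8        15.00        11.7953        94.3620
  9     1,015.00       774.5226     6,970.7031
  Σ                    893.9368     7,448.3805
P = 893.9368; Macaulay duration = 7,448.3805 / 893.9368 = 8.33211 years.
Modified duration = D_Mac / (1 + y) = 8.33211 / 1.0305 = 8.08550 years.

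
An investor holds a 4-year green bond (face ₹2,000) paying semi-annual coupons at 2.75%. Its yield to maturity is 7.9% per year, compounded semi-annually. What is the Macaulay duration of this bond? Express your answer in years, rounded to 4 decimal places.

3.7921 years

Periodic yield y = 0.0395. Discount each cash flow and weight by its period:
  t   CF        PV=CF/(1+0.0395)^t    t·PV
  1        27.50        26.4550        26.4550
  2        27.50        25.4498        50.8995
  3        27.50        24.4827        73.4481
  4        27.50        23.5524        94.2095
  5        27.50        22.6574       113.2870
  6        27.50        21.7964       130.7787
  7        27.50        20.9682       146.7774
  8     2,027.50     1,487.1847    11,897.4777
  Σ                  1,652.5466    12,533.3330
Price P = Σ PV = 1,652.5466.
Macaulay duration = Σ(t·PV) / P = 12,533.3330 / 1,652.5466 = 7.58425 half-year periods.
In years: 7.58425 / 2 = 3.79213 years.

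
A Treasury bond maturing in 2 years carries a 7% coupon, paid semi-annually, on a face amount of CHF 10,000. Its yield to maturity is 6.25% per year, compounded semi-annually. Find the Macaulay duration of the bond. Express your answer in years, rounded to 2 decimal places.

1.90 years

Periodic yield y = 0.03125. Discount each cash flow and weight by its period:
  t   CF        PV=CF/(1+0.03125)^t    t·PV
  1       350.00       339.3939       339.3939
  2       350.00       329.1093       658.2185
  3       350.00       319.1363       957.4088
  4    10,350.00     9,151.3361    36,605.3442
  Σ                 10,138.9755    38,560.3655
Price P = Σ PV = 10,138.9755.
Macaulay duration = Σ(t·PV) / P = 38,560.3655 / 10,138.9755 = 3.80318 half-year periods.
In years: 3.80318 / 2 = 1.90159 years.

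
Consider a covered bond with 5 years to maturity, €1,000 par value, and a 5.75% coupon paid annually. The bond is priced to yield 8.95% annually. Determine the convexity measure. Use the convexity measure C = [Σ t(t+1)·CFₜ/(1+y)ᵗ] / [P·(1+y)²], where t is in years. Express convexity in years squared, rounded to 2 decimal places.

21.57

With y = 0.0895:
  t   CF        PV=CF/(1+0.0895)^t    t·PV        t(t+1)·PV
  1        57.50        52.7765        52.7765         105.5530
  2        57.50        48.4410        96.8821         290.6462
  3        57.50        44.4617       133.3851         533.5405
  4        57.50        40.8093       163.2371         816.1856
  5     1,057.50       688.8810     3,444.4050      20,666.4298
  Σ                    875.3695     3,890.6858      22,412.3551
P = 875.3695.
Convexity = Σ t(t+1)·PV / [P·(1+y)²] = 22,412.3551 / (875.3695 × 1.187010) = 21.56958.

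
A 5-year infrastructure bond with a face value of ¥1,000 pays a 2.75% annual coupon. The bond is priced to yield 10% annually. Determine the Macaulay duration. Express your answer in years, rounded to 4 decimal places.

4.6852 years

Periodic yield y = 0.1. Discount each cash flow and weight by its year:
  t   CF        PV=CF/(1+0.1)^t    t·PV
  1        27.50        25.0000        25.0000
  2        27.50        22.7273        45.4545
  3        27.50        20.6612        61.9835
  4        27.50        18.7829        75.1315
  5     1,027.50       637.9967     3,189.9833
  Σ                    725.1680     3,397.5528
Price P = Σ PV = 725.1680.
Macaulay duration = Σ(t·PV) / P = 3,397.5528 / 725.1680 = 4.68519 years.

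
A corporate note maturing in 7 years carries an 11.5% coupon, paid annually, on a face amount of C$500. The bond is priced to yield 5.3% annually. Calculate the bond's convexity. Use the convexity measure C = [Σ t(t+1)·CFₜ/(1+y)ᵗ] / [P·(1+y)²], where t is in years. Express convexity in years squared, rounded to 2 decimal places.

With y = 0.053:
  t   CF        PV=CF/(1+0.053)^t    t·PV        t(t+1)·PV
  1        57.50        54.6059        54.6059         109.2118
  2        57.50        51.8574       103.7149         311.1447
  3        57.50        49.2473       147.7420         590.9680
  4        57.50        46.7686       187.0744         935.3720
  5        57.50        44.4146       222.0731       1,332.4387
  6        57.50        42.1791       253.0748       1,771.5235
  7       557.50       388.3705     2,718.5937      21,748.7500
  Σ                    677.4436     3,686.8788      26,799.4086
P = 677.4436.
Convexity = Σ t(t+1)·PV / [P·(1+y)²] = 26,799.4086 / (677.4436 × 1.108809) = 35.67758.

35.68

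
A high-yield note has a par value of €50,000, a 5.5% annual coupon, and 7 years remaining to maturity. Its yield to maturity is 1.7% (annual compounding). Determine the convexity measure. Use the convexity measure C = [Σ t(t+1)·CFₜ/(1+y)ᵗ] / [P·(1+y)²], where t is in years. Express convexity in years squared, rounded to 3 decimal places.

With y = 0.017:
  t   CF        PV=CF/(1+0.017)^t    t·PV        t(t+1)·PV
  1     2,750.00     2,704.0315     2,704.0315       5,408.0629
  2     2,750.00     2,658.8313     5,317.6627      15,952.9880
  3     2,750.00     2,614.3868     7,843.1603      31,372.6411
  4     2,750.00     2,570.6851    10,282.7404      51,413.7022
  5     2,750.00     2,527.7140    12,638.5699      75,831.4192
  6     2,750.00     2,485.4611    14,912.7668     104,389.3676
  7    52,750.00    46,878.7252   328,151.0767   2,625,208.6134
  Σ                 62,439.8350   381,850.0082   2,909,576.7944
P = 62,439.8350.
Convexity = Σ t(t+1)·PV / [P·(1+y)²] = 2,909,576.7944 / (62,439.8350 × 1.034289) = 45.05325.

45.053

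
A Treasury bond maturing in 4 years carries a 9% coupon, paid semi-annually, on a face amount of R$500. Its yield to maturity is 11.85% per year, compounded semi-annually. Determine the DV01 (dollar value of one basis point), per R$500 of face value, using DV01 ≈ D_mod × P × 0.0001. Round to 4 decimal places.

R$0.1469

Periodic yield y = 0.05925.
  t   CF        PV=CF/(1+0.05925)^t    t·PV
  1        22.50        21.2414        21.2414
  2        22.50        20.0533        40.1066
  3        22.50        18.9316        56.7948
  4        22.50        17.8726        71.4905
  5        22.50        16.8729        84.3646
  6        22.50        15.9291        95.5747
  7        22.50        15.0381       105.2668
  8       522.50       329.6845     2,637.4759
  Σ                    455.6236     3,112.3153
P = 455.6236; D_Mac = 6.83089 half-year periods = 3.41545 yrs; D_mod = 3.22440 yrs.
DV01 ≈ 3.22440 × 455.6236 × 0.0001 = 0.146911.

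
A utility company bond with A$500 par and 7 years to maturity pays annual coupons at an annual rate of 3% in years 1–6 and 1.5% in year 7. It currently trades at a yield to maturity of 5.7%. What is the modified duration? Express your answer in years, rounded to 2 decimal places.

6.01 years

Periodic yield y = 0.057. First find Macaulay duration:
  t   CF        PV=CF/(1+0.057)^t    t·PV
  1        15.00        14.1911        14.1911
  2        15.00        13.4258        26.8517
  3        15.00        12.7018        38.1055
  4        15.00        12.0169        48.0675
  5        15.00        11.3688        56.8442
  6        15.00        10.7558        64.5346
  7       507.50       344.2795     2,409.9563
  Σ                    418.7397     2,658.5509
P = 418.7397; Macaulay duration = 2,658.5509 / 418.7397 = 6.34893 years.
Modified duration = D_Mac / (1 + y) = 6.34893 / 1.057 = 6.00656 years.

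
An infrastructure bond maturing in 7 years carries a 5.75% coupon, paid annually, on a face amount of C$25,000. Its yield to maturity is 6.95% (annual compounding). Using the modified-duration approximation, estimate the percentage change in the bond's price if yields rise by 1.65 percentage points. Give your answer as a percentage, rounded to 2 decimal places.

Periodic yield y = 0.0695. Modified duration first:
  t   CF        PV=CF/(1+0.0695)^t    t·PV
  1     1,437.50     1,344.0860     1,344.0860
  2     1,437.50     1,256.7424     2,513.4848
  3     1,437.50     1,175.0747     3,525.2242
  4     1,437.50     1,098.7141     4,394.8564
  5     1,437.50     1,027.3157     5,136.5783
  6     1,437.50       960.5570     5,763.3417
  7    26,437.50    16,517.9011   115,625.3079
  Σ                 23,380.3910   138,302.8794
P = 23,380.3910; D_Mac = 5.91534 yrs; D_mod = 5.91534/(1+0.0695) = 5.53094 yrs.
ΔP/P ≈ -D_mod · Δy = -5.53094 × (+0.0165) = -0.091260 = -9.1260%.

-9.13%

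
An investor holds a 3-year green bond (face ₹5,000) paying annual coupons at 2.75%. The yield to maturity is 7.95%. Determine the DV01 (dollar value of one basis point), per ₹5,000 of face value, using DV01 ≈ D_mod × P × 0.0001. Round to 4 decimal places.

Periodic yield y = 0.0795.
  t   CF        PV=CF/(1+0.0795)^t    t·PV
  1       137.50       127.3738       127.3738
  2       137.50       117.9933       235.9866
  3     5,137.50     4,083.9827    12,251.9481
  Σ                  4,329.3498    12,615.3085
P = 4,329.3498; D_Mac = 2.91390 yrs; D_mod = 2.69931 yrs.
DV01 ≈ 2.69931 × 4,329.3498 × 0.0001 = 1.168625.

₹1.1686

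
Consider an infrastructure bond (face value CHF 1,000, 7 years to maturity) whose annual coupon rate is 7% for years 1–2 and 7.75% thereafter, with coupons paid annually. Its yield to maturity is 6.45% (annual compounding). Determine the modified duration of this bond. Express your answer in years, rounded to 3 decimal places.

5.414 years

Periodic yield y = 0.0645. First find Macaulay duration:
  t   CF        PV=CF/(1+0.0645)^t    t·PV
  1        70.00        65.7586        65.7586
  2        70.00        61.7741       123.5483
  3        77.50        64.2488       192.7463
  4        77.50        60.3558       241.4232
  5        77.50        56.6987       283.4937
  6        77.50        53.2633       319.5795
  7     1,077.50       695.6609     4,869.6266
  Σ                  1,057.7602     6,096.1761
P = 1,057.7602; Macaulay duration = 6,096.1761 / 1,057.7602 = 5.76329 years.
Modified duration = D_Mac / (1 + y) = 5.76329 / 1.0645 = 5.41408 years.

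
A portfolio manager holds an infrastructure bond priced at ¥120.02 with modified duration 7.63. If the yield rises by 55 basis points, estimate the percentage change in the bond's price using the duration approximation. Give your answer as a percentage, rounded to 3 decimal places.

Duration approximation: ΔP/P ≈ -D_mod · Δy = -7.63 × (+0.0055) = -0.041965.
As a percentage: -4.1965%.

-4.197%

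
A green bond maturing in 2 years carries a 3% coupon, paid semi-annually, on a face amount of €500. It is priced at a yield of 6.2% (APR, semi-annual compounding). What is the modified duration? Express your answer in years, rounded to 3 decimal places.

1.896 years

Periodic yield y = 0.031. First find Macaulay duration:
  t   CF        PV=CF/(1+0.031)^t    t·PV
  1         7.50         7.2745         7.2745
  2         7.50         7.0558        14.1115
  3         7.50         6.8436        20.5308
  4       507.50       449.1603     1,796.6413
  Σ                    470.3342     1,838.5581
P = 470.3342; Macaulay duration = 1,838.5581 / 470.3342 = 3.90905 half-year periods = 1.95452 years.
Modified duration = D_Mac / (1 + y) = 1.95452 / 1.031 = 1.89575 years.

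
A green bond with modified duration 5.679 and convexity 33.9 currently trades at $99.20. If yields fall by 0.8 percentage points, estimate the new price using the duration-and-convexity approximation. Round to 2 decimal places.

Duration effect: -D_mod·Δy = -5.679 × (-0.008) = +0.045432
Convexity effect: ½·C·(Δy)² = 0.5 × 33.9 × (-0.008)² = +0.0010848
ΔP/P ≈ +0.045432 + 0.0010848 = +0.0465168
New price ≈ 99.20 × (1 + 0.0465168) = 103.81446656.

$103.81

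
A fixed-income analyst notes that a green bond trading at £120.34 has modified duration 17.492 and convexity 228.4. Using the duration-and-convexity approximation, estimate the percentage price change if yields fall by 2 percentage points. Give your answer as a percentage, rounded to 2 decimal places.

Duration effect: -D_mod·Δy = -17.492 × (-0.02) = +0.349840
Convexity effect: ½·C·(Δy)² = 0.5 × 228.4 × (-0.02)² = +0.0456800
ΔP/P ≈ +0.349840 + 0.0456800 = +0.395520
= +39.5520%.

+39.55%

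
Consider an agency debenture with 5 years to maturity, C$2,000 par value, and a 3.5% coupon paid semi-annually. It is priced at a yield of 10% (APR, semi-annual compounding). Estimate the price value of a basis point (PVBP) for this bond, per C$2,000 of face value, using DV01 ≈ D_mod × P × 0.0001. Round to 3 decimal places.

C$0.650

Periodic yield y = 0.05.
  t   CF        PV=CF/(1+0.05)^t    t·PV
  1        35.00        33.3333        33.3333
  2        35.00        31.7460        63.4921
  3        35.00        30.2343        90.7029
  4        35.00        28.7946       115.1783
  5        35.00        27.4234       137.1171
  6        35.00        26.1175       156.7052
  7        35.00        24.8738       174.1169
  8        35.00        23.6894       189.5150
  9        35.00        22.5613       203.0518
  10    2,035.00     1,249.3135    12,493.1347
  Σ                  1,498.0872    13,656.3475
P = 1,498.0872; D_Mac = 9.11586 half-year periods = 4.55793 yrs; D_mod = 4.34088 yrs.
DV01 ≈ 4.34088 × 1,498.0872 × 0.0001 = 0.650302.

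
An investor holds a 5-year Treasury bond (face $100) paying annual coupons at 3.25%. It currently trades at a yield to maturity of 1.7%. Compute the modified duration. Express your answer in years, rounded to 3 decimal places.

Periodic yield y = 0.017. First find Macaulay duration:
  t   CF        PV=CF/(1+0.017)^t    t·PV
  1         3.25         3.1957         3.1957
  2         3.25         3.1423         6.2845
  3         3.25         3.0897         9.2692
  4         3.25         3.0381        12.1523
  5       103.25        94.9042       474.5209
  Σ                    107.3699       505.4226
P = 107.3699; Macaulay duration = 505.4226 / 107.3699 = 4.70730 years.
Modified duration = D_Mac / (1 + y) = 4.70730 / 1.017 = 4.62862 years.

4.629 years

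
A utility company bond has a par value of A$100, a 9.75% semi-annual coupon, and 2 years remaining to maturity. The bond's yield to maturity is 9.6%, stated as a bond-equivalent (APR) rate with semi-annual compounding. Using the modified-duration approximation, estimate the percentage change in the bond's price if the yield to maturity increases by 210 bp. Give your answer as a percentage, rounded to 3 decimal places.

-3.737%

Periodic yield y = 0.048. Modified duration first:
  t   CF        PV=CF/(1+0.048)^t    t·PV
  1        4.875         4.6517         4.6517
  2        4.875         4.4387         8.8773
  3        4.875         4.2354        12.7061
  4      104.875        86.9414       347.7658
  Σ                    100.2672       374.0009
P = 100.2672; D_Mac = 3.73004 half-year periods = 1.86502 yrs; D_mod = 1.86502/(1+0.048) = 1.77960 yrs.
ΔP/P ≈ -D_mod · Δy = -1.77960 × (+0.021) = -0.037372 = -3.7372%.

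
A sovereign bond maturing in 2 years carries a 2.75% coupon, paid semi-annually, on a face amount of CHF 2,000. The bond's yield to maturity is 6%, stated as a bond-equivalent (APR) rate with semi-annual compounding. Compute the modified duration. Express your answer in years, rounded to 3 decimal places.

Periodic yield y = 0.03. First find Macaulay duration:
  t   CF        PV=CF/(1+0.03)^t    t·PV
  1        27.50        26.6990        26.6990
  2        27.50        25.9214        51.8428
  3        27.50        25.1664        75.4992
  4     2,027.50     1,801.4075     7,205.6300
  Σ                  1,879.1943     7,359.6709
P = 1,879.1943; Macaulay duration = 7,359.6709 / 1,879.1943 = 3.91640 half-year periods = 1.95820 years.
Modified duration = D_Mac / (1 + y) = 1.95820 / 1.03 = 1.90116 years.

1.901 years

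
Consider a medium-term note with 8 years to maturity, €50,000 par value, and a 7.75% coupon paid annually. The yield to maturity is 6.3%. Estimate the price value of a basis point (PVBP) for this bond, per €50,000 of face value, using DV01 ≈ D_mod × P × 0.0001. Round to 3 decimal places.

Periodic yield y = 0.063.
  t   CF        PV=CF/(1+0.063)^t    t·PV
  1     3,875.00     3,645.3434     3,645.3434
  2     3,875.00     3,429.2976     6,858.5952
  3     3,875.00     3,226.0561     9,678.1683
  4     3,875.00     3,034.8599    12,139.4396
  5     3,875.00     2,854.9952    14,274.9761
  6     3,875.00     2,685.7904    16,114.7425
  7     3,875.00     2,526.6137    17,686.2962
  8    53,875.00    33,046.1726   264,369.3809
  Σ                 54,449.1290   344,766.9422
P = 54,449.1290; D_Mac = 6.33191 yrs; D_mod = 5.95664 yrs.
DV01 ≈ 5.95664 × 54,449.1290 × 0.0001 = 32.433391.

€32.433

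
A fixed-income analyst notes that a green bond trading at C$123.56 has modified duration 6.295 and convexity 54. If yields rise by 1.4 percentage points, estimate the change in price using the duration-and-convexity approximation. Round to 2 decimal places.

-C$10.24

Duration effect: -D_mod·Δy = -6.295 × (+0.014) = -0.088130
Convexity effect: ½·C·(Δy)² = 0.5 × 54 × (0.014)² = +0.0052920
ΔP/P ≈ -0.088130 + 0.0052920 = -0.082838
ΔP ≈ 123.56 × (-0.082838) = -10.23546328.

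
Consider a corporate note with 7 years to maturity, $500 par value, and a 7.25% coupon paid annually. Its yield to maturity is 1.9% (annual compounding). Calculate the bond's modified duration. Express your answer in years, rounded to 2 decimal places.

Periodic yield y = 0.019. First find Macaulay duration:
  t   CF        PV=CF/(1+0.019)^t    t·PV
  1        36.25        35.5741        35.5741
  2        36.25        34.9108        69.8216
  3        36.25        34.2599       102.7796
  4        36.25        33.6211       134.4842
  5        36.25        32.9942       164.9708
  6        36.25        32.3790       194.2738
  7       536.25       470.0543     3,290.3800
  Σ                    673.7932     3,992.2840
P = 673.7932; Macaulay duration = 3,992.2840 / 673.7932 = 5.92509 years.
Modified duration = D_Mac / (1 + y) = 5.92509 / 1.019 = 5.81461 years.

5.81 years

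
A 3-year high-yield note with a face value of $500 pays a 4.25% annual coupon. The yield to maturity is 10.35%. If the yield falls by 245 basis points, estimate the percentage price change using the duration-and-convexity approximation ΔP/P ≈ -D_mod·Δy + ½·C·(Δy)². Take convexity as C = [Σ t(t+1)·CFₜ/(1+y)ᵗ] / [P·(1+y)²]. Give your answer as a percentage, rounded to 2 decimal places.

+6.65%

With y = 0.1035:
  t   CF        PV=CF/(1+0.1035)^t    t·PV        t(t+1)·PV
  1        21.25        19.2569        19.2569          38.5138
  2        21.25        17.4508        34.9015         104.7045
  3       521.25       387.9083     1,163.7249       4,654.8994
  Σ                    424.6160     1,217.8833       4,798.1178
P = 424.6160; D_Mac = 2.86820 yrs; D_mod = 2.59918 yrs; C = 9.27961.
Duration effect: -2.59918 × (-0.0245) = +0.063680
Convexity effect: 0.5 × 9.27961 × (-0.0245)² = +0.0027850
ΔP/P ≈ +0.063680 + 0.0027850 = +0.066465 = +6.6465%.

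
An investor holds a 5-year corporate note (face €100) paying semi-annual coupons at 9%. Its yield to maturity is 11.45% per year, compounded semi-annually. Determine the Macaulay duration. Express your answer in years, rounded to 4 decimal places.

4.0847 years

Periodic yield y = 0.05725. Discount each cash flow and weight by its period:
  t   CF        PV=CF/(1+0.05725)^t    t·PV
  1         4.50         4.2563         4.2563
  2         4.50         4.0258         8.0517
  3         4.50         3.8078        11.4235
  4         4.50         3.6017        14.4066
  5         4.50         3.4066        17.0331
  6         4.50         3.2222        19.3329
  7         4.50         3.0477        21.3337
  8         4.50         2.8826        23.0611
  9         4.50         2.7265        24.5389
  10      104.50        59.8879       598.8794
  Σ                     90.8653       742.3174
Price P = Σ PV = 90.8653.
Macaulay duration = Σ(t·PV) / P = 742.3174 / 90.8653 = 8.16943 half-year periods.
In years: 8.16943 / 2 = 4.08472 years.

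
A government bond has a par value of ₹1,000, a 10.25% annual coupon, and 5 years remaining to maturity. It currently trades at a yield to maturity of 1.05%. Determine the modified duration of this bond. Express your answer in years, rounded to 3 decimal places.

Periodic yield y = 0.0105. First find Macaulay duration:
  t   CF        PV=CF/(1+0.0105)^t    t·PV
  1       102.50       101.4349       101.4349
  2       102.50       100.3809       200.7619
  3       102.50        99.3379       298.0137
  4       102.50        98.3057       393.2227
  5     1,102.50     1,046.3983     5,231.9913
  Σ                  1,445.8577     6,225.4245
P = 1,445.8577; Macaulay duration = 6,225.4245 / 1,445.8577 = 4.30570 years.
Modified duration = D_Mac / (1 + y) = 4.30570 / 1.0105 = 4.26096 years.

4.261 years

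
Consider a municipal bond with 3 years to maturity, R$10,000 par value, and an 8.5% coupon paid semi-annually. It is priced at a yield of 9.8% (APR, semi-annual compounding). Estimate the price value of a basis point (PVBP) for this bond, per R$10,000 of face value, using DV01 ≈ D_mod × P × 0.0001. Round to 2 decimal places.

R$2.49

Periodic yield y = 0.049.
  t   CF        PV=CF/(1+0.049)^t    t·PV
  1       425.00       405.1478       405.1478
  2       425.00       386.2228       772.4457
  3       425.00       368.1819     1,104.5458
  4       425.00       350.9837     1,403.9349
  5       425.00       334.5889     1,672.9443
  6    10,425.00     7,823.8972    46,943.3831
  Σ                  9,669.0223    52,302.4015
P = 9,669.0223; D_Mac = 5.40928 half-year periods = 2.70464 yrs; D_mod = 2.57830 yrs.
DV01 ≈ 2.57830 × 9,669.0223 × 0.0001 = 2.492965.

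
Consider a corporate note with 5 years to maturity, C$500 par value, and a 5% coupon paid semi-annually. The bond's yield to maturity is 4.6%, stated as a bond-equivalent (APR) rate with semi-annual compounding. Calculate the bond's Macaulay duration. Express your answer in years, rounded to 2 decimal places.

Periodic yield y = 0.023. Discount each cash flow and weight by its period:
  t   CF        PV=CF/(1+0.023)^t    t·PV
  1        12.50        12.2190        12.2190
  2        12.50        11.9442        23.8885
  3        12.50        11.6757        35.0271
  4        12.50        11.4132        45.6528
  5        12.50        11.1566        55.7830
  6        12.50        10.9058        65.4346
  7        12.50        10.6606        74.6240
  8        12.50        10.4209        83.3671
  9        12.50        10.1866        91.6794
  10      512.50       408.2607     4,082.6066
  Σ                    508.8432     4,570.2821
Price P = Σ PV = 508.8432.
Macaulay duration = Σ(t·PV) / P = 4,570.2821 / 508.8432 = 8.98171 half-year periods.
In years: 8.98171 / 2 = 4.49085 years.

4.49 years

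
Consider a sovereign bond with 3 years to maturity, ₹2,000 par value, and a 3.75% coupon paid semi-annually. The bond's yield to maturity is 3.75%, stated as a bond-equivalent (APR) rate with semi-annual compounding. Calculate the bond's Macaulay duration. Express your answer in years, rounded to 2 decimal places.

Periodic yield y = 0.01875. Discount each cash flow and weight by its period:
  t   CF        PV=CF/(1+0.01875)^t    t·PV
  1        37.50        36.8098        36.8098
  2        37.50        36.1323        72.2647
  3        37.50        35.4673       106.4020
  4        37.50        34.8145       139.2582
  5        37.50        34.1738       170.8690
  6     2,037.50     1,822.6022    10,935.6131
  Σ                  2,000.0000    11,461.2167
Price P = Σ PV = 2,000.0000.
Macaulay duration = Σ(t·PV) / P = 11,461.2167 / 2,000.0000 = 5.73061 half-year periods.
In years: 5.73061 / 2 = 2.86530 years.

2.87 years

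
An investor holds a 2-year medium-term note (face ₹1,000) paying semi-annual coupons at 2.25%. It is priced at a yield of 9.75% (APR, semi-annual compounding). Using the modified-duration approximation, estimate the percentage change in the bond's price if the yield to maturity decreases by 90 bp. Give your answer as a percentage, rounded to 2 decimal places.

+1.69%

Periodic yield y = 0.04875. Modified duration first:
  t   CF        PV=CF/(1+0.04875)^t    t·PV
  1        11.25        10.7271        10.7271
  2        11.25        10.2284        20.4568
  3        11.25         9.7530        29.2589
  4     1,011.25       835.9314     3,343.7256
  Σ                    866.6398     3,404.1684
P = 866.6398; D_Mac = 3.92801 half-year periods = 1.96400 yrs; D_mod = 1.96400/(1+0.04875) = 1.87271 yrs.
ΔP/P ≈ -D_mod · Δy = -1.87271 × (-0.009) = +0.016854 = +1.6854%.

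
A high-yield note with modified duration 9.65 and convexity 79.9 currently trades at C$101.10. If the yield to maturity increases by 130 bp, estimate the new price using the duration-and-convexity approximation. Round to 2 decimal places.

C$89.10

Duration effect: -D_mod·Δy = -9.65 × (+0.013) = -0.125450
Convexity effect: ½·C·(Δy)² = 0.5 × 79.9 × (0.013)² = +0.00675155
ΔP/P ≈ -0.125450 + 0.00675155 = -0.11869845
New price ≈ 101.10 × (1 - 0.11869845) = 89.099586705.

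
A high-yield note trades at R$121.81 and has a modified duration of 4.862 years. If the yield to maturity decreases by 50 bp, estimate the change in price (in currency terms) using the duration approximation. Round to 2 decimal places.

+R$2.96

Duration approximation: ΔP/P ≈ -D_mod · Δy = -4.862 × (-0.005) = +0.024310.
ΔP ≈ 121.81 × (+0.024310) = +2.9612011.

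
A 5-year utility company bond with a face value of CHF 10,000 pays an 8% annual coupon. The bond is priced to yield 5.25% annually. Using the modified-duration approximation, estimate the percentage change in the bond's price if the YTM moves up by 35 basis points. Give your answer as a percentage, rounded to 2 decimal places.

Periodic yield y = 0.0525. Modified duration first:
  t   CF        PV=CF/(1+0.0525)^t    t·PV
  1       800.00       760.0950       760.0950
  2       800.00       722.1805     1,444.3611
  3       800.00       686.1573     2,058.4718
  4       800.00       651.9309     2,607.7236
  5    10,800.00     8,362.0591    41,810.2955
  Σ                 11,182.4228    48,680.9471
P = 11,182.4228; D_Mac = 4.35335 yrs; D_mod = 4.35335/(1+0.0525) = 4.13619 yrs.
ΔP/P ≈ -D_mod · Δy = -4.13619 × (+0.0035) = -0.014477 = -1.4477%.

-1.45%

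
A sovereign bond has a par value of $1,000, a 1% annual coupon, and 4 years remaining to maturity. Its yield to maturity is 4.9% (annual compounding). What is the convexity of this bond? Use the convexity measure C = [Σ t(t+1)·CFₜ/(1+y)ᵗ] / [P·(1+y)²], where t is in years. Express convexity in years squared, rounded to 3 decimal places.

17.787

With y = 0.049:
  t   CF        PV=CF/(1+0.049)^t    t·PV        t(t+1)·PV
  1        10.00         9.5329         9.5329          19.0658
  2        10.00         9.0876        18.1752          54.5256
  3        10.00         8.6631        25.9893         103.9572
  4     1,010.00       834.1025     3,336.4100      16,682.0499
  Σ                    861.3861     3,390.1074      16,859.5985
P = 861.3861.
Convexity = Σ t(t+1)·PV / [P·(1+y)²] = 16,859.5985 / (861.3861 × 1.100401) = 17.78682.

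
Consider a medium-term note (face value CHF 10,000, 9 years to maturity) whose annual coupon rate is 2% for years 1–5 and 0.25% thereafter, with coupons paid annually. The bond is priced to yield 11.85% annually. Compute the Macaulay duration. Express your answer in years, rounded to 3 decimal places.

Periodic yield y = 0.1185. Discount each cash flow and weight by its year:
  t   CF        PV=CF/(1+0.1185)^t    t·PV
  1       200.00       178.8109       178.8109
  2       200.00       159.8667       319.7334
  3       200.00       142.9296       428.7887
  4       200.00       127.7868       511.1473
  5       200.00       114.2484       571.2419
  6        25.00        12.7680        76.6082
  7        25.00        11.4153        79.9072
  8        25.00        10.2059        81.6473
  9    10,025.00     3,658.9838    32,930.8541
  Σ                  4,417.0154    35,178.7390
Price P = Σ PV = 4,417.0154.
Macaulay duration = Σ(t·PV) / P = 35,178.7390 / 4,417.0154 = 7.96437 years.

7.964 years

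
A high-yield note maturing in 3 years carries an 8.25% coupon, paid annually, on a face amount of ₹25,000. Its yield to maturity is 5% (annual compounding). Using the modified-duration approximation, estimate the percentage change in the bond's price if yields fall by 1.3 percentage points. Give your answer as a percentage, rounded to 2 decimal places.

+3.45%

Periodic yield y = 0.05. Modified duration first:
  t   CF        PV=CF/(1+0.05)^t    t·PV
  1     2,062.50     1,964.2857     1,964.2857
  2     2,062.50     1,870.7483     3,741.4966
  3    27,062.50    23,377.6050    70,132.8150
  Σ                 27,212.6390    75,838.5973
P = 27,212.6390; D_Mac = 2.78689 yrs; D_mod = 2.78689/(1+0.05) = 2.65418 yrs.
ΔP/P ≈ -D_mod · Δy = -2.65418 × (-0.013) = +0.034504 = +3.4504%.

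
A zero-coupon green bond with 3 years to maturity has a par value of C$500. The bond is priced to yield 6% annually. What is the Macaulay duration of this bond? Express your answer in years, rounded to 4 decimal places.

A zero-coupon bond has a single cash flow at maturity, so its Macaulay duration equals its maturity: 3 years.

3.0000 years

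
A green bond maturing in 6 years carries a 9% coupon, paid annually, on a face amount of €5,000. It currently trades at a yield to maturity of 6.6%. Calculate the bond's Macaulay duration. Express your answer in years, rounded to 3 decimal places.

Periodic yield y = 0.066. Discount each cash flow and weight by its year:
  t   CF        PV=CF/(1+0.066)^t    t·PV
  1       450.00       422.1388       422.1388
  2       450.00       396.0027       792.0053
  3       450.00       371.4847     1,114.4540
  4       450.00       348.4847     1,393.9387
  5       450.00       326.9087     1,634.5435
  6     5,450.00     3,714.0973    22,284.5837
  Σ                  5,579.1168    27,641.6641
Price P = Σ PV = 5,579.1168.
Macaulay duration = Σ(t·PV) / P = 27,641.6641 / 5,579.1168 = 4.95449 years.

4.954 years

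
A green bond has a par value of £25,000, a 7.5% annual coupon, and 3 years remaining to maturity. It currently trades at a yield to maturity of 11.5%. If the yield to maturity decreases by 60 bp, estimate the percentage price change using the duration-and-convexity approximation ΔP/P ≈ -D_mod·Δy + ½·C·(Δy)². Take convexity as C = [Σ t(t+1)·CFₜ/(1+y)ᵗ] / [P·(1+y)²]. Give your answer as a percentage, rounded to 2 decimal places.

+1.51%

With y = 0.115:
  t   CF        PV=CF/(1+0.115)^t    t·PV        t(t+1)·PV
  1     1,875.00     1,681.6143     1,681.6143       3,363.2287
  2     1,875.00     1,508.1743     3,016.3486       9,049.0458
  3    26,875.00    19,387.5920    58,162.7759     232,651.1035
  Σ                 22,577.3806    62,860.7388     245,063.3780
P = 22,577.3806; D_Mac = 2.78424 yrs; D_mod = 2.49707 yrs; C = 8.73082.
Duration effect: -2.49707 × (-0.006) = +0.014982
Convexity effect: 0.5 × 8.73082 × (-0.006)² = +0.0001572
ΔP/P ≈ +0.014982 + 0.0001572 = +0.015140 = +1.5140%.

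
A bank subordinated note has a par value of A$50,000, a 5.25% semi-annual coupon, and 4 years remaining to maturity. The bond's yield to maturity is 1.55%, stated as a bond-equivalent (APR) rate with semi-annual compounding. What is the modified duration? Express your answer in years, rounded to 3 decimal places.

Periodic yield y = 0.00775. First find Macaulay duration:
  t   CF        PV=CF/(1+0.00775)^t    t·PV
  1     1,312.50     1,302.4064     1,302.4064
  2     1,312.50     1,292.3903     2,584.7807
  3     1,312.50     1,282.4513     3,847.3540
  4     1,312.50     1,272.5888     5,090.3551
  5     1,312.50     1,262.8020     6,314.0102
  6     1,312.50     1,253.0906     7,518.5436
  7     1,312.50     1,243.4538     8,704.1768
  8    51,312.50    48,239.2692   385,914.1536
  Σ                 57,148.4524   421,275.7803
P = 57,148.4524; Macaulay duration = 421,275.7803 / 57,148.4524 = 7.37160 half-year periods = 3.68580 years.
Modified duration = D_Mac / (1 + y) = 3.68580 / 1.00775 = 3.65746 years.

3.657 years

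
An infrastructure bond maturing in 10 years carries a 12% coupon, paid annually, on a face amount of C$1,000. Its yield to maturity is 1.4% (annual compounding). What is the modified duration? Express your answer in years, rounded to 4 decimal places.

Periodic yield y = 0.014. First find Macaulay duration:
  t   CF        PV=CF/(1+0.014)^t    t·PV
  1       120.00       118.3432       118.3432
  2       120.00       116.7093       233.4185
  3       120.00       115.0979       345.2937
  4       120.00       113.5088       454.0351
  5       120.00       111.9416       559.7079
  6       120.00       110.3960       662.3763
  7       120.00       108.8718       762.1029
  8       120.00       107.3687       858.9494
  9       120.00       105.8863       952.9764
  10    1,120.00       974.6271     9,746.2708
  Σ                  1,982.7506    14,693.4742
P = 1,982.7506; Macaulay duration = 14,693.4742 / 1,982.7506 = 7.41065 years.
Modified duration = D_Mac / (1 + y) = 7.41065 / 1.014 = 7.30833 years.

7.3083 years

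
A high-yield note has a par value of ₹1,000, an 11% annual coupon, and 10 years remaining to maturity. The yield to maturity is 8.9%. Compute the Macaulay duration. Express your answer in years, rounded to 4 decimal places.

6.7557 years

Periodic yield y = 0.089. Discount each cash flow and weight by its year:
  t   CF        PV=CF/(1+0.089)^t    t·PV
  1       110.00       101.0101       101.0101
  2       110.00        92.7549       185.5098
  3       110.00        85.1744       255.5232
  4       110.00        78.2134       312.8536
  5       110.00        71.8213       359.1065
  6       110.00        65.9516       395.7097
  7       110.00        60.5616       423.9314
  8       110.00        55.6121       444.8972
  9       110.00        51.0672       459.6045
  10    1,110.00       473.1994     4,731.9940
  Σ                  1,135.3661     7,670.1399
Price P = Σ PV = 1,135.3661.
Macaulay duration = Σ(t·PV) / P = 7,670.1399 / 1,135.3661 = 6.75565 years.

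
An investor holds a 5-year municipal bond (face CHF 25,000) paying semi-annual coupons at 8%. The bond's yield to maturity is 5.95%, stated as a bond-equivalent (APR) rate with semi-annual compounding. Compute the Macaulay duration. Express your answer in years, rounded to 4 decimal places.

Periodic yield y = 0.02975. Discount each cash flow and weight by its period:
  t   CF        PV=CF/(1+0.02975)^t    t·PV
  1     1,000.00       971.1095       971.1095
  2     1,000.00       943.0536     1,886.1073
  3     1,000.00       915.8083     2,747.4250
  4     1,000.00       889.3502     3,557.4007
  5     1,000.00       863.6564     4,318.2820
  6     1,000.00       838.7049     5,032.2296
  7     1,000.00       814.4743     5,701.3202
  8     1,000.00       790.9437     6,327.5499
  9     1,000.00       768.0930     6,912.8368
  10   26,000.00    19,393.4619   193,934.6192
  Σ                 27,188.6560   231,388.8803
Price P = Σ PV = 27,188.6560.
Macaulay duration = Σ(t·PV) / P = 231,388.8803 / 27,188.6560 = 8.51049 half-year periods.
In years: 8.51049 / 2 = 4.25525 years.

4.2552 years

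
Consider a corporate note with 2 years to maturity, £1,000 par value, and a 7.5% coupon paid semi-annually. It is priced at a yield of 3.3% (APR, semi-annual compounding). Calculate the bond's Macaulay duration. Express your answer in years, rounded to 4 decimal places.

1.8987 years

Periodic yield y = 0.0165. Discount each cash flow and weight by its period:
  t   CF        PV=CF/(1+0.0165)^t    t·PV
  1        37.50        36.8913        36.8913
  2        37.50        36.2925        72.5849
  3        37.50        35.7034       107.1101
  4     1,037.50       971.7590     3,887.0360
  Σ                  1,080.6461     4,103.6223
Price P = Σ PV = 1,080.6461.
Macaulay duration = Σ(t·PV) / P = 4,103.6223 / 1,080.6461 = 3.79738 half-year periods.
In years: 3.79738 / 2 = 1.89869 years.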